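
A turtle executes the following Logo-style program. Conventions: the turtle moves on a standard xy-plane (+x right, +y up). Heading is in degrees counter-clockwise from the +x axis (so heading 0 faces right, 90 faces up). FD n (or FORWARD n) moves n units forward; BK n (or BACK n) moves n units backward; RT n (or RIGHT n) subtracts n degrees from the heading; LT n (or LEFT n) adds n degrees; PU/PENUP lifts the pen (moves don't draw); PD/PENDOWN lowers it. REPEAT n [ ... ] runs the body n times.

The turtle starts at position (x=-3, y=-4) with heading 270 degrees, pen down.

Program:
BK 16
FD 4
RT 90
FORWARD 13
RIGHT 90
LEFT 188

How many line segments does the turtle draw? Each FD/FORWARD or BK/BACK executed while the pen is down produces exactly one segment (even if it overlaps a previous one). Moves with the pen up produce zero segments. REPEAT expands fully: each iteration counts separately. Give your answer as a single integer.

Answer: 3

Derivation:
Executing turtle program step by step:
Start: pos=(-3,-4), heading=270, pen down
BK 16: (-3,-4) -> (-3,12) [heading=270, draw]
FD 4: (-3,12) -> (-3,8) [heading=270, draw]
RT 90: heading 270 -> 180
FD 13: (-3,8) -> (-16,8) [heading=180, draw]
RT 90: heading 180 -> 90
LT 188: heading 90 -> 278
Final: pos=(-16,8), heading=278, 3 segment(s) drawn
Segments drawn: 3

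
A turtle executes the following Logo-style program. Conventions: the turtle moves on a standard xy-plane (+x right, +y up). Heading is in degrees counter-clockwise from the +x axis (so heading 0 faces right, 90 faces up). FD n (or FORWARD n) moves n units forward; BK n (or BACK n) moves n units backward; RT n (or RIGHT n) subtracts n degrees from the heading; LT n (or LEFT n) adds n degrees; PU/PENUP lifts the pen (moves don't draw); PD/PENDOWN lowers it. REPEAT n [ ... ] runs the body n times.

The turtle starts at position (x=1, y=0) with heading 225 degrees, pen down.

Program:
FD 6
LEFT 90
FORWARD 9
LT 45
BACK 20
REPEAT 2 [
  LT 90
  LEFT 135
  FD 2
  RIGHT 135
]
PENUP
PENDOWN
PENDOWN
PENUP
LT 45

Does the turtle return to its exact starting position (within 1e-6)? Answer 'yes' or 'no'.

Answer: no

Derivation:
Executing turtle program step by step:
Start: pos=(1,0), heading=225, pen down
FD 6: (1,0) -> (-3.243,-4.243) [heading=225, draw]
LT 90: heading 225 -> 315
FD 9: (-3.243,-4.243) -> (3.121,-10.607) [heading=315, draw]
LT 45: heading 315 -> 0
BK 20: (3.121,-10.607) -> (-16.879,-10.607) [heading=0, draw]
REPEAT 2 [
  -- iteration 1/2 --
  LT 90: heading 0 -> 90
  LT 135: heading 90 -> 225
  FD 2: (-16.879,-10.607) -> (-18.293,-12.021) [heading=225, draw]
  RT 135: heading 225 -> 90
  -- iteration 2/2 --
  LT 90: heading 90 -> 180
  LT 135: heading 180 -> 315
  FD 2: (-18.293,-12.021) -> (-16.879,-13.435) [heading=315, draw]
  RT 135: heading 315 -> 180
]
PU: pen up
PD: pen down
PD: pen down
PU: pen up
LT 45: heading 180 -> 225
Final: pos=(-16.879,-13.435), heading=225, 5 segment(s) drawn

Start position: (1, 0)
Final position: (-16.879, -13.435)
Distance = 22.364; >= 1e-6 -> NOT closed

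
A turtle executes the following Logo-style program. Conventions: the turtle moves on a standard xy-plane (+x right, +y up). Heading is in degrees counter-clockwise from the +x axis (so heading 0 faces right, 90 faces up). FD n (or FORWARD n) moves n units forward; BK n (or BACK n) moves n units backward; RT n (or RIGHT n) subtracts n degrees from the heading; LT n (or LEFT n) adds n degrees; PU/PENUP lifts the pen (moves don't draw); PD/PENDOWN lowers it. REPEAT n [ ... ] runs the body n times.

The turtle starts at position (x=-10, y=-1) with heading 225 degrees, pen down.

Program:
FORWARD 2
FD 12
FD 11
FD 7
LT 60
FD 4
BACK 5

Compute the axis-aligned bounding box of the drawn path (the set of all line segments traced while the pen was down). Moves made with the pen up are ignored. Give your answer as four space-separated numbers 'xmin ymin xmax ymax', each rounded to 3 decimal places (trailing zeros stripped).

Executing turtle program step by step:
Start: pos=(-10,-1), heading=225, pen down
FD 2: (-10,-1) -> (-11.414,-2.414) [heading=225, draw]
FD 12: (-11.414,-2.414) -> (-19.899,-10.899) [heading=225, draw]
FD 11: (-19.899,-10.899) -> (-27.678,-18.678) [heading=225, draw]
FD 7: (-27.678,-18.678) -> (-32.627,-23.627) [heading=225, draw]
LT 60: heading 225 -> 285
FD 4: (-32.627,-23.627) -> (-31.592,-27.491) [heading=285, draw]
BK 5: (-31.592,-27.491) -> (-32.886,-22.661) [heading=285, draw]
Final: pos=(-32.886,-22.661), heading=285, 6 segment(s) drawn

Segment endpoints: x in {-32.886, -32.627, -31.592, -27.678, -19.899, -11.414, -10}, y in {-27.491, -23.627, -22.661, -18.678, -10.899, -2.414, -1}
xmin=-32.886, ymin=-27.491, xmax=-10, ymax=-1

Answer: -32.886 -27.491 -10 -1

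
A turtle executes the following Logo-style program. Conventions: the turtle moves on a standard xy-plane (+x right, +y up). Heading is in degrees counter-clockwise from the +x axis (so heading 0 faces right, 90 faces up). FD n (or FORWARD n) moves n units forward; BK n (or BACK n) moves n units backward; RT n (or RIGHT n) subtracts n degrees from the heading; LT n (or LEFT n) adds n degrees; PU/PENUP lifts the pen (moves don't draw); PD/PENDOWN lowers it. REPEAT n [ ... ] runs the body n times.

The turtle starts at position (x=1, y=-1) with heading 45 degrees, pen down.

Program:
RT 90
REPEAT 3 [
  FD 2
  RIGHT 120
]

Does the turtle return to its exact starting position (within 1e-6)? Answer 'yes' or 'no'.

Executing turtle program step by step:
Start: pos=(1,-1), heading=45, pen down
RT 90: heading 45 -> 315
REPEAT 3 [
  -- iteration 1/3 --
  FD 2: (1,-1) -> (2.414,-2.414) [heading=315, draw]
  RT 120: heading 315 -> 195
  -- iteration 2/3 --
  FD 2: (2.414,-2.414) -> (0.482,-2.932) [heading=195, draw]
  RT 120: heading 195 -> 75
  -- iteration 3/3 --
  FD 2: (0.482,-2.932) -> (1,-1) [heading=75, draw]
  RT 120: heading 75 -> 315
]
Final: pos=(1,-1), heading=315, 3 segment(s) drawn

Start position: (1, -1)
Final position: (1, -1)
Distance = 0; < 1e-6 -> CLOSED

Answer: yes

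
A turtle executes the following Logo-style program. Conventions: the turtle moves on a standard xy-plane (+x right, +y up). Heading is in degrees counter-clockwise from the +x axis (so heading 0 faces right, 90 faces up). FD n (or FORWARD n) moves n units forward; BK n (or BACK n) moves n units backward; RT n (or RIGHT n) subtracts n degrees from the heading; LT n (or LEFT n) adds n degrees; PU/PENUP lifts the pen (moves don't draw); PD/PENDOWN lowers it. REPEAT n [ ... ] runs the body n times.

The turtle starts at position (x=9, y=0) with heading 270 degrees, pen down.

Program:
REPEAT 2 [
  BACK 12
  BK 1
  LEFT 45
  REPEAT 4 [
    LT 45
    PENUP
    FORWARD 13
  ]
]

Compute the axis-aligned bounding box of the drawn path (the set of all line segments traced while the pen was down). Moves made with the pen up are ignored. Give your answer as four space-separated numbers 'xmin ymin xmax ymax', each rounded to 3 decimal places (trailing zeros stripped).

Answer: 9 0 9 13

Derivation:
Executing turtle program step by step:
Start: pos=(9,0), heading=270, pen down
REPEAT 2 [
  -- iteration 1/2 --
  BK 12: (9,0) -> (9,12) [heading=270, draw]
  BK 1: (9,12) -> (9,13) [heading=270, draw]
  LT 45: heading 270 -> 315
  REPEAT 4 [
    -- iteration 1/4 --
    LT 45: heading 315 -> 0
    PU: pen up
    FD 13: (9,13) -> (22,13) [heading=0, move]
    -- iteration 2/4 --
    LT 45: heading 0 -> 45
    PU: pen up
    FD 13: (22,13) -> (31.192,22.192) [heading=45, move]
    -- iteration 3/4 --
    LT 45: heading 45 -> 90
    PU: pen up
    FD 13: (31.192,22.192) -> (31.192,35.192) [heading=90, move]
    -- iteration 4/4 --
    LT 45: heading 90 -> 135
    PU: pen up
    FD 13: (31.192,35.192) -> (22,44.385) [heading=135, move]
  ]
  -- iteration 2/2 --
  BK 12: (22,44.385) -> (30.485,35.899) [heading=135, move]
  BK 1: (30.485,35.899) -> (31.192,35.192) [heading=135, move]
  LT 45: heading 135 -> 180
  REPEAT 4 [
    -- iteration 1/4 --
    LT 45: heading 180 -> 225
    PU: pen up
    FD 13: (31.192,35.192) -> (22,26) [heading=225, move]
    -- iteration 2/4 --
    LT 45: heading 225 -> 270
    PU: pen up
    FD 13: (22,26) -> (22,13) [heading=270, move]
    -- iteration 3/4 --
    LT 45: heading 270 -> 315
    PU: pen up
    FD 13: (22,13) -> (31.192,3.808) [heading=315, move]
    -- iteration 4/4 --
    LT 45: heading 315 -> 0
    PU: pen up
    FD 13: (31.192,3.808) -> (44.192,3.808) [heading=0, move]
  ]
]
Final: pos=(44.192,3.808), heading=0, 2 segment(s) drawn

Segment endpoints: x in {9, 9}, y in {0, 12, 13}
xmin=9, ymin=0, xmax=9, ymax=13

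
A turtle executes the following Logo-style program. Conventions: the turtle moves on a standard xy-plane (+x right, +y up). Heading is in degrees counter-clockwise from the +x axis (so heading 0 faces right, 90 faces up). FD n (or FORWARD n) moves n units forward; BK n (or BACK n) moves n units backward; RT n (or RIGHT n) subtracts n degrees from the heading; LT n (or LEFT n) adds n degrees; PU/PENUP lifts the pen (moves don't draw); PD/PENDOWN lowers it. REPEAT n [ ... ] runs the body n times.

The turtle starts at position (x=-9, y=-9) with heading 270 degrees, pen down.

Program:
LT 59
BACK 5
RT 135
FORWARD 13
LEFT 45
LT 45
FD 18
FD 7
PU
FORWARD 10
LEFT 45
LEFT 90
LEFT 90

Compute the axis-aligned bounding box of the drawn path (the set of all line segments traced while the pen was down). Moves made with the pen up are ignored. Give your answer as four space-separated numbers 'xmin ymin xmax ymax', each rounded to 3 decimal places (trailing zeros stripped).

Answer: -25.9 -33.827 -9 -6.425

Derivation:
Executing turtle program step by step:
Start: pos=(-9,-9), heading=270, pen down
LT 59: heading 270 -> 329
BK 5: (-9,-9) -> (-13.286,-6.425) [heading=329, draw]
RT 135: heading 329 -> 194
FD 13: (-13.286,-6.425) -> (-25.9,-9.57) [heading=194, draw]
LT 45: heading 194 -> 239
LT 45: heading 239 -> 284
FD 18: (-25.9,-9.57) -> (-21.545,-27.035) [heading=284, draw]
FD 7: (-21.545,-27.035) -> (-19.852,-33.827) [heading=284, draw]
PU: pen up
FD 10: (-19.852,-33.827) -> (-17.432,-43.53) [heading=284, move]
LT 45: heading 284 -> 329
LT 90: heading 329 -> 59
LT 90: heading 59 -> 149
Final: pos=(-17.432,-43.53), heading=149, 4 segment(s) drawn

Segment endpoints: x in {-25.9, -21.545, -19.852, -13.286, -9}, y in {-33.827, -27.035, -9.57, -9, -6.425}
xmin=-25.9, ymin=-33.827, xmax=-9, ymax=-6.425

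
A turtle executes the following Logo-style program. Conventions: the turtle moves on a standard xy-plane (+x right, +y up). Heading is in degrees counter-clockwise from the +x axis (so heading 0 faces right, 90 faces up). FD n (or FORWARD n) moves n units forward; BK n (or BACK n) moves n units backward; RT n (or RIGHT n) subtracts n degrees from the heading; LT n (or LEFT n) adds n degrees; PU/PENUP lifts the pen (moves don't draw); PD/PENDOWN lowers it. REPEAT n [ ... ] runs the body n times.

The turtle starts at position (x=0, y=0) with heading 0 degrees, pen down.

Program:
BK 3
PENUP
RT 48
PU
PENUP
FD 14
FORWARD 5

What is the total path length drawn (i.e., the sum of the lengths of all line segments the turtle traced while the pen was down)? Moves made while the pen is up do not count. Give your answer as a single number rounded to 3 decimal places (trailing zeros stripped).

Executing turtle program step by step:
Start: pos=(0,0), heading=0, pen down
BK 3: (0,0) -> (-3,0) [heading=0, draw]
PU: pen up
RT 48: heading 0 -> 312
PU: pen up
PU: pen up
FD 14: (-3,0) -> (6.368,-10.404) [heading=312, move]
FD 5: (6.368,-10.404) -> (9.713,-14.12) [heading=312, move]
Final: pos=(9.713,-14.12), heading=312, 1 segment(s) drawn

Segment lengths:
  seg 1: (0,0) -> (-3,0), length = 3
Total = 3

Answer: 3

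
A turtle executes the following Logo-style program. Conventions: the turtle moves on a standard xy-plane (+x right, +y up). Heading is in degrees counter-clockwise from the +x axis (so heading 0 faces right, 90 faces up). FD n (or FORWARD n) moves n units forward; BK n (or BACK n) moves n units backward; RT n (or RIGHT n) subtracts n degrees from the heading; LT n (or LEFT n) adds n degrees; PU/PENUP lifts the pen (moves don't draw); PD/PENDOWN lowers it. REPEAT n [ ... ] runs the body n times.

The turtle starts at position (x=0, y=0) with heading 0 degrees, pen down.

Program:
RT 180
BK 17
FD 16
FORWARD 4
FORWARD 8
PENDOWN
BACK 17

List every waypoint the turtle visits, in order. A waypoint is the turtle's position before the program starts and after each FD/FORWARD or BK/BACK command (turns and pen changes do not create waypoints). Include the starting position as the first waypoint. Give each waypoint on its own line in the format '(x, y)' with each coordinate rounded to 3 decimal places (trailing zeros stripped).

Answer: (0, 0)
(17, 0)
(1, 0)
(-3, 0)
(-11, 0)
(6, 0)

Derivation:
Executing turtle program step by step:
Start: pos=(0,0), heading=0, pen down
RT 180: heading 0 -> 180
BK 17: (0,0) -> (17,0) [heading=180, draw]
FD 16: (17,0) -> (1,0) [heading=180, draw]
FD 4: (1,0) -> (-3,0) [heading=180, draw]
FD 8: (-3,0) -> (-11,0) [heading=180, draw]
PD: pen down
BK 17: (-11,0) -> (6,0) [heading=180, draw]
Final: pos=(6,0), heading=180, 5 segment(s) drawn
Waypoints (6 total):
(0, 0)
(17, 0)
(1, 0)
(-3, 0)
(-11, 0)
(6, 0)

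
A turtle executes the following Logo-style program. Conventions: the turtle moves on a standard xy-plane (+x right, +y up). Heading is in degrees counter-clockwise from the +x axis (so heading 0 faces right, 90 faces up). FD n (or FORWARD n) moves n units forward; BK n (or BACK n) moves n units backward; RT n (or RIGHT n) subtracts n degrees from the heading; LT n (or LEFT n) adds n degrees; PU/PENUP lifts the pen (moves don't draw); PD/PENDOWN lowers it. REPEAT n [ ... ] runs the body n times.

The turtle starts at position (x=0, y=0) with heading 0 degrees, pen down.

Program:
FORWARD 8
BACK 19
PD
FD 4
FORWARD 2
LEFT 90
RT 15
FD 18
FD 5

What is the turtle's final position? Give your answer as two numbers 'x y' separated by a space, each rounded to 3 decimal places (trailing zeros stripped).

Executing turtle program step by step:
Start: pos=(0,0), heading=0, pen down
FD 8: (0,0) -> (8,0) [heading=0, draw]
BK 19: (8,0) -> (-11,0) [heading=0, draw]
PD: pen down
FD 4: (-11,0) -> (-7,0) [heading=0, draw]
FD 2: (-7,0) -> (-5,0) [heading=0, draw]
LT 90: heading 0 -> 90
RT 15: heading 90 -> 75
FD 18: (-5,0) -> (-0.341,17.387) [heading=75, draw]
FD 5: (-0.341,17.387) -> (0.953,22.216) [heading=75, draw]
Final: pos=(0.953,22.216), heading=75, 6 segment(s) drawn

Answer: 0.953 22.216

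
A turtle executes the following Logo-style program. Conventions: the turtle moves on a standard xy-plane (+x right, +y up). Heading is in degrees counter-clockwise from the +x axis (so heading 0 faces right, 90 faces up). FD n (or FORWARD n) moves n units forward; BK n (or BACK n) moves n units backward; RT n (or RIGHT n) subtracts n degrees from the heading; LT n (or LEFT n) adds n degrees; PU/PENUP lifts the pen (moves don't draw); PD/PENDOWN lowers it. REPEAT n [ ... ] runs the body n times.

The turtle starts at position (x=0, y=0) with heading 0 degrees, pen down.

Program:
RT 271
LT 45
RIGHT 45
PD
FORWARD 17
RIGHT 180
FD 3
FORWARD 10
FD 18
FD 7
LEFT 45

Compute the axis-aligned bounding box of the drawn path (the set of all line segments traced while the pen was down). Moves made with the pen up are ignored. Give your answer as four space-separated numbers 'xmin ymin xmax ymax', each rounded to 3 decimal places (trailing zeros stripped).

Executing turtle program step by step:
Start: pos=(0,0), heading=0, pen down
RT 271: heading 0 -> 89
LT 45: heading 89 -> 134
RT 45: heading 134 -> 89
PD: pen down
FD 17: (0,0) -> (0.297,16.997) [heading=89, draw]
RT 180: heading 89 -> 269
FD 3: (0.297,16.997) -> (0.244,13.998) [heading=269, draw]
FD 10: (0.244,13.998) -> (0.07,3.999) [heading=269, draw]
FD 18: (0.07,3.999) -> (-0.244,-13.998) [heading=269, draw]
FD 7: (-0.244,-13.998) -> (-0.367,-20.997) [heading=269, draw]
LT 45: heading 269 -> 314
Final: pos=(-0.367,-20.997), heading=314, 5 segment(s) drawn

Segment endpoints: x in {-0.367, -0.244, 0, 0.07, 0.244, 0.297}, y in {-20.997, -13.998, 0, 3.999, 13.998, 16.997}
xmin=-0.367, ymin=-20.997, xmax=0.297, ymax=16.997

Answer: -0.367 -20.997 0.297 16.997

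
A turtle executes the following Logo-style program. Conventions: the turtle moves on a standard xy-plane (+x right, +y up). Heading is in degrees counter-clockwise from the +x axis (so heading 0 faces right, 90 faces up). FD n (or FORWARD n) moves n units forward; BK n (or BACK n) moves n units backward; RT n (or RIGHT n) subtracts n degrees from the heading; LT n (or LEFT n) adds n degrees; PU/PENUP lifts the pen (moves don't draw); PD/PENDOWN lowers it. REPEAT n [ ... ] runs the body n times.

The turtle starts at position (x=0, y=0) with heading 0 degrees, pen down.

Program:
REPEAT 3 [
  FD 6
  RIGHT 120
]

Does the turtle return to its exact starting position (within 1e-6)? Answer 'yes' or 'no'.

Answer: yes

Derivation:
Executing turtle program step by step:
Start: pos=(0,0), heading=0, pen down
REPEAT 3 [
  -- iteration 1/3 --
  FD 6: (0,0) -> (6,0) [heading=0, draw]
  RT 120: heading 0 -> 240
  -- iteration 2/3 --
  FD 6: (6,0) -> (3,-5.196) [heading=240, draw]
  RT 120: heading 240 -> 120
  -- iteration 3/3 --
  FD 6: (3,-5.196) -> (0,0) [heading=120, draw]
  RT 120: heading 120 -> 0
]
Final: pos=(0,0), heading=0, 3 segment(s) drawn

Start position: (0, 0)
Final position: (0, 0)
Distance = 0; < 1e-6 -> CLOSED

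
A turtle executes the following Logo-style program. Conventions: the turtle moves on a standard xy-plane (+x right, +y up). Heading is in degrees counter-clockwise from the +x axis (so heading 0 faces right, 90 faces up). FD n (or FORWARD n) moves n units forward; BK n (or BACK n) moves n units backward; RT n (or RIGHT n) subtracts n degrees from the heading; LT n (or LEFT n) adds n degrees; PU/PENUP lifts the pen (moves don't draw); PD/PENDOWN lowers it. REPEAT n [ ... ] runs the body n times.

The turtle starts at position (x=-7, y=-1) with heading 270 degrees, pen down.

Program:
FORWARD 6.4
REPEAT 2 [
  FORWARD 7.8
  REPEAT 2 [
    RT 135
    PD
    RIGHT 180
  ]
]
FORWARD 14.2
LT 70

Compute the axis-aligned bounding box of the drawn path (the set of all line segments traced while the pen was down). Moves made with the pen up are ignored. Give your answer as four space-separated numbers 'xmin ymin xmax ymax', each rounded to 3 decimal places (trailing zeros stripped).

Answer: -7 -15.2 0.8 -1

Derivation:
Executing turtle program step by step:
Start: pos=(-7,-1), heading=270, pen down
FD 6.4: (-7,-1) -> (-7,-7.4) [heading=270, draw]
REPEAT 2 [
  -- iteration 1/2 --
  FD 7.8: (-7,-7.4) -> (-7,-15.2) [heading=270, draw]
  REPEAT 2 [
    -- iteration 1/2 --
    RT 135: heading 270 -> 135
    PD: pen down
    RT 180: heading 135 -> 315
    -- iteration 2/2 --
    RT 135: heading 315 -> 180
    PD: pen down
    RT 180: heading 180 -> 0
  ]
  -- iteration 2/2 --
  FD 7.8: (-7,-15.2) -> (0.8,-15.2) [heading=0, draw]
  REPEAT 2 [
    -- iteration 1/2 --
    RT 135: heading 0 -> 225
    PD: pen down
    RT 180: heading 225 -> 45
    -- iteration 2/2 --
    RT 135: heading 45 -> 270
    PD: pen down
    RT 180: heading 270 -> 90
  ]
]
FD 14.2: (0.8,-15.2) -> (0.8,-1) [heading=90, draw]
LT 70: heading 90 -> 160
Final: pos=(0.8,-1), heading=160, 4 segment(s) drawn

Segment endpoints: x in {-7, -7, -7, 0.8, 0.8}, y in {-15.2, -15.2, -7.4, -1, -1}
xmin=-7, ymin=-15.2, xmax=0.8, ymax=-1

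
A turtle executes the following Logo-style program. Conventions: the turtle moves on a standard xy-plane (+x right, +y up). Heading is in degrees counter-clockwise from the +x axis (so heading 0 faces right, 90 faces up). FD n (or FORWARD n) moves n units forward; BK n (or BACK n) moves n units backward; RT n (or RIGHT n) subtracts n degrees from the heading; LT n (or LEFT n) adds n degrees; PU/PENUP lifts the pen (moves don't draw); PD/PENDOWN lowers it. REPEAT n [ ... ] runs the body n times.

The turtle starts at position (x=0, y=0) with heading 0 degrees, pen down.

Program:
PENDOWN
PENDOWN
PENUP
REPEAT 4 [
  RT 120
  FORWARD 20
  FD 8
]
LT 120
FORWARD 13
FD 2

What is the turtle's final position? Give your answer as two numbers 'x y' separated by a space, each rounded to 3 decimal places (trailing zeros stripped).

Answer: 1 -24.249

Derivation:
Executing turtle program step by step:
Start: pos=(0,0), heading=0, pen down
PD: pen down
PD: pen down
PU: pen up
REPEAT 4 [
  -- iteration 1/4 --
  RT 120: heading 0 -> 240
  FD 20: (0,0) -> (-10,-17.321) [heading=240, move]
  FD 8: (-10,-17.321) -> (-14,-24.249) [heading=240, move]
  -- iteration 2/4 --
  RT 120: heading 240 -> 120
  FD 20: (-14,-24.249) -> (-24,-6.928) [heading=120, move]
  FD 8: (-24,-6.928) -> (-28,0) [heading=120, move]
  -- iteration 3/4 --
  RT 120: heading 120 -> 0
  FD 20: (-28,0) -> (-8,0) [heading=0, move]
  FD 8: (-8,0) -> (0,0) [heading=0, move]
  -- iteration 4/4 --
  RT 120: heading 0 -> 240
  FD 20: (0,0) -> (-10,-17.321) [heading=240, move]
  FD 8: (-10,-17.321) -> (-14,-24.249) [heading=240, move]
]
LT 120: heading 240 -> 0
FD 13: (-14,-24.249) -> (-1,-24.249) [heading=0, move]
FD 2: (-1,-24.249) -> (1,-24.249) [heading=0, move]
Final: pos=(1,-24.249), heading=0, 0 segment(s) drawn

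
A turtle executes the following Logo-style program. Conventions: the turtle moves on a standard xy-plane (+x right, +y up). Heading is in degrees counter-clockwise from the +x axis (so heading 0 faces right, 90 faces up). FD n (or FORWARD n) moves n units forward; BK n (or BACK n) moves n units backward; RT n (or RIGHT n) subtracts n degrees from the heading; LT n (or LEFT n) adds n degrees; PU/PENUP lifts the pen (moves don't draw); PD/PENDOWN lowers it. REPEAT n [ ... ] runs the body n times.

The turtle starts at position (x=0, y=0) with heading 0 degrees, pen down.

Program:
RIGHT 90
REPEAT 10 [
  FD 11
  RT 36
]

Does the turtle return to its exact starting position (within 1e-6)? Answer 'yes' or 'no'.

Executing turtle program step by step:
Start: pos=(0,0), heading=0, pen down
RT 90: heading 0 -> 270
REPEAT 10 [
  -- iteration 1/10 --
  FD 11: (0,0) -> (0,-11) [heading=270, draw]
  RT 36: heading 270 -> 234
  -- iteration 2/10 --
  FD 11: (0,-11) -> (-6.466,-19.899) [heading=234, draw]
  RT 36: heading 234 -> 198
  -- iteration 3/10 --
  FD 11: (-6.466,-19.899) -> (-16.927,-23.298) [heading=198, draw]
  RT 36: heading 198 -> 162
  -- iteration 4/10 --
  FD 11: (-16.927,-23.298) -> (-27.389,-19.899) [heading=162, draw]
  RT 36: heading 162 -> 126
  -- iteration 5/10 --
  FD 11: (-27.389,-19.899) -> (-33.855,-11) [heading=126, draw]
  RT 36: heading 126 -> 90
  -- iteration 6/10 --
  FD 11: (-33.855,-11) -> (-33.855,0) [heading=90, draw]
  RT 36: heading 90 -> 54
  -- iteration 7/10 --
  FD 11: (-33.855,0) -> (-27.389,8.899) [heading=54, draw]
  RT 36: heading 54 -> 18
  -- iteration 8/10 --
  FD 11: (-27.389,8.899) -> (-16.927,12.298) [heading=18, draw]
  RT 36: heading 18 -> 342
  -- iteration 9/10 --
  FD 11: (-16.927,12.298) -> (-6.466,8.899) [heading=342, draw]
  RT 36: heading 342 -> 306
  -- iteration 10/10 --
  FD 11: (-6.466,8.899) -> (0,0) [heading=306, draw]
  RT 36: heading 306 -> 270
]
Final: pos=(0,0), heading=270, 10 segment(s) drawn

Start position: (0, 0)
Final position: (0, 0)
Distance = 0; < 1e-6 -> CLOSED

Answer: yes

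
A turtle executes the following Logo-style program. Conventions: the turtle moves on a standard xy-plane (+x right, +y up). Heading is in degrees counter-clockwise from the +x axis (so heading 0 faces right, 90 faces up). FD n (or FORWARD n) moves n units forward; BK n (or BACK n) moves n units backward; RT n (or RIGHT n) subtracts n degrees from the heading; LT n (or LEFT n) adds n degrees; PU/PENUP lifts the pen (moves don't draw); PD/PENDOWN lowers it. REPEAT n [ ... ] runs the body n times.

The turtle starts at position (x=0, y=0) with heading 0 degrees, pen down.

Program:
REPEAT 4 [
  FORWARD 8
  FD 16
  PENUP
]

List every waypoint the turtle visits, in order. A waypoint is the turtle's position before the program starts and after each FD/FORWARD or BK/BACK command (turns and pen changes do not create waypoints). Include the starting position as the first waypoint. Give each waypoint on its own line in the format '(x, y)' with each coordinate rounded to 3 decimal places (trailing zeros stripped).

Answer: (0, 0)
(8, 0)
(24, 0)
(32, 0)
(48, 0)
(56, 0)
(72, 0)
(80, 0)
(96, 0)

Derivation:
Executing turtle program step by step:
Start: pos=(0,0), heading=0, pen down
REPEAT 4 [
  -- iteration 1/4 --
  FD 8: (0,0) -> (8,0) [heading=0, draw]
  FD 16: (8,0) -> (24,0) [heading=0, draw]
  PU: pen up
  -- iteration 2/4 --
  FD 8: (24,0) -> (32,0) [heading=0, move]
  FD 16: (32,0) -> (48,0) [heading=0, move]
  PU: pen up
  -- iteration 3/4 --
  FD 8: (48,0) -> (56,0) [heading=0, move]
  FD 16: (56,0) -> (72,0) [heading=0, move]
  PU: pen up
  -- iteration 4/4 --
  FD 8: (72,0) -> (80,0) [heading=0, move]
  FD 16: (80,0) -> (96,0) [heading=0, move]
  PU: pen up
]
Final: pos=(96,0), heading=0, 2 segment(s) drawn
Waypoints (9 total):
(0, 0)
(8, 0)
(24, 0)
(32, 0)
(48, 0)
(56, 0)
(72, 0)
(80, 0)
(96, 0)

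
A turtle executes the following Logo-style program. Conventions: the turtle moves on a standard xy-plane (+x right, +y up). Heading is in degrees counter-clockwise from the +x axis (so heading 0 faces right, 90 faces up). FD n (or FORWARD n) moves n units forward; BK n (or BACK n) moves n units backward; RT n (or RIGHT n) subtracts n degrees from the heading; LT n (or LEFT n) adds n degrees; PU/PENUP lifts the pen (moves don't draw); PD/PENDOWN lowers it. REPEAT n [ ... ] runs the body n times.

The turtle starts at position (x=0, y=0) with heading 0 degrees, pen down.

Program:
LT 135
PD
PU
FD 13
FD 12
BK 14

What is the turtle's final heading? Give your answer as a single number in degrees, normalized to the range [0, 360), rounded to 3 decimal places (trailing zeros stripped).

Executing turtle program step by step:
Start: pos=(0,0), heading=0, pen down
LT 135: heading 0 -> 135
PD: pen down
PU: pen up
FD 13: (0,0) -> (-9.192,9.192) [heading=135, move]
FD 12: (-9.192,9.192) -> (-17.678,17.678) [heading=135, move]
BK 14: (-17.678,17.678) -> (-7.778,7.778) [heading=135, move]
Final: pos=(-7.778,7.778), heading=135, 0 segment(s) drawn

Answer: 135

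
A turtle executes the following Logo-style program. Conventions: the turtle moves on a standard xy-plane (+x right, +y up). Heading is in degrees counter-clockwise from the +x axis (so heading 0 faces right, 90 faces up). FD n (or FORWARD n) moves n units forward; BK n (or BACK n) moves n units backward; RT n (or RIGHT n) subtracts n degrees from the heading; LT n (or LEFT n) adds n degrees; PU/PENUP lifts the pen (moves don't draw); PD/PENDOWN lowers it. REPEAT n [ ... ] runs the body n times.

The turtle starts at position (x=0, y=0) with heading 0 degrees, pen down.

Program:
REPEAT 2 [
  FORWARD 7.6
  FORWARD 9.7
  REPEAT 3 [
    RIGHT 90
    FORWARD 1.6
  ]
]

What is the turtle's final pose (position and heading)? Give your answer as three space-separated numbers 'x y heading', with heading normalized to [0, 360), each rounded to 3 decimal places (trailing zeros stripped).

Executing turtle program step by step:
Start: pos=(0,0), heading=0, pen down
REPEAT 2 [
  -- iteration 1/2 --
  FD 7.6: (0,0) -> (7.6,0) [heading=0, draw]
  FD 9.7: (7.6,0) -> (17.3,0) [heading=0, draw]
  REPEAT 3 [
    -- iteration 1/3 --
    RT 90: heading 0 -> 270
    FD 1.6: (17.3,0) -> (17.3,-1.6) [heading=270, draw]
    -- iteration 2/3 --
    RT 90: heading 270 -> 180
    FD 1.6: (17.3,-1.6) -> (15.7,-1.6) [heading=180, draw]
    -- iteration 3/3 --
    RT 90: heading 180 -> 90
    FD 1.6: (15.7,-1.6) -> (15.7,0) [heading=90, draw]
  ]
  -- iteration 2/2 --
  FD 7.6: (15.7,0) -> (15.7,7.6) [heading=90, draw]
  FD 9.7: (15.7,7.6) -> (15.7,17.3) [heading=90, draw]
  REPEAT 3 [
    -- iteration 1/3 --
    RT 90: heading 90 -> 0
    FD 1.6: (15.7,17.3) -> (17.3,17.3) [heading=0, draw]
    -- iteration 2/3 --
    RT 90: heading 0 -> 270
    FD 1.6: (17.3,17.3) -> (17.3,15.7) [heading=270, draw]
    -- iteration 3/3 --
    RT 90: heading 270 -> 180
    FD 1.6: (17.3,15.7) -> (15.7,15.7) [heading=180, draw]
  ]
]
Final: pos=(15.7,15.7), heading=180, 10 segment(s) drawn

Answer: 15.7 15.7 180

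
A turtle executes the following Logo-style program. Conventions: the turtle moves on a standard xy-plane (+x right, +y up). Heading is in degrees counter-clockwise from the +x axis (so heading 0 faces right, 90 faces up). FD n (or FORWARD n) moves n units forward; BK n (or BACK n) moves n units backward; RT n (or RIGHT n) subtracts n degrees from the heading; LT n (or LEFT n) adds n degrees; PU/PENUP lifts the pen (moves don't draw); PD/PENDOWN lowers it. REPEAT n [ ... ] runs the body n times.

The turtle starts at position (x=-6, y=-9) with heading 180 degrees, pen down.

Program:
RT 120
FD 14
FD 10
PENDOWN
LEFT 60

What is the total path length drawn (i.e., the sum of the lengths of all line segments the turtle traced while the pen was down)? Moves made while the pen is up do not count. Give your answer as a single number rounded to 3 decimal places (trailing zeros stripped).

Answer: 24

Derivation:
Executing turtle program step by step:
Start: pos=(-6,-9), heading=180, pen down
RT 120: heading 180 -> 60
FD 14: (-6,-9) -> (1,3.124) [heading=60, draw]
FD 10: (1,3.124) -> (6,11.785) [heading=60, draw]
PD: pen down
LT 60: heading 60 -> 120
Final: pos=(6,11.785), heading=120, 2 segment(s) drawn

Segment lengths:
  seg 1: (-6,-9) -> (1,3.124), length = 14
  seg 2: (1,3.124) -> (6,11.785), length = 10
Total = 24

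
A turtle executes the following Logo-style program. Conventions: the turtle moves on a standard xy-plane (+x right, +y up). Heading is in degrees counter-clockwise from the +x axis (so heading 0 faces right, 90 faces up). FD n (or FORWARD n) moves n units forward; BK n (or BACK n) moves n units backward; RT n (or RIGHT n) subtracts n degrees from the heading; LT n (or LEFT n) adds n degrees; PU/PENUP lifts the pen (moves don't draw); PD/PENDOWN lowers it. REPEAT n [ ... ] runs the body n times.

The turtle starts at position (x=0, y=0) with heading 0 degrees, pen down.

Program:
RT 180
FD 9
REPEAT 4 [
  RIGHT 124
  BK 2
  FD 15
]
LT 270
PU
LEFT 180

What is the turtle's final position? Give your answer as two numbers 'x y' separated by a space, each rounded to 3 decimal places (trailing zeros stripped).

Executing turtle program step by step:
Start: pos=(0,0), heading=0, pen down
RT 180: heading 0 -> 180
FD 9: (0,0) -> (-9,0) [heading=180, draw]
REPEAT 4 [
  -- iteration 1/4 --
  RT 124: heading 180 -> 56
  BK 2: (-9,0) -> (-10.118,-1.658) [heading=56, draw]
  FD 15: (-10.118,-1.658) -> (-1.73,10.777) [heading=56, draw]
  -- iteration 2/4 --
  RT 124: heading 56 -> 292
  BK 2: (-1.73,10.777) -> (-2.48,12.632) [heading=292, draw]
  FD 15: (-2.48,12.632) -> (3.139,-1.276) [heading=292, draw]
  -- iteration 3/4 --
  RT 124: heading 292 -> 168
  BK 2: (3.139,-1.276) -> (5.096,-1.692) [heading=168, draw]
  FD 15: (5.096,-1.692) -> (-9.577,1.427) [heading=168, draw]
  -- iteration 4/4 --
  RT 124: heading 168 -> 44
  BK 2: (-9.577,1.427) -> (-11.015,0.038) [heading=44, draw]
  FD 15: (-11.015,0.038) -> (-0.225,10.458) [heading=44, draw]
]
LT 270: heading 44 -> 314
PU: pen up
LT 180: heading 314 -> 134
Final: pos=(-0.225,10.458), heading=134, 9 segment(s) drawn

Answer: -0.225 10.458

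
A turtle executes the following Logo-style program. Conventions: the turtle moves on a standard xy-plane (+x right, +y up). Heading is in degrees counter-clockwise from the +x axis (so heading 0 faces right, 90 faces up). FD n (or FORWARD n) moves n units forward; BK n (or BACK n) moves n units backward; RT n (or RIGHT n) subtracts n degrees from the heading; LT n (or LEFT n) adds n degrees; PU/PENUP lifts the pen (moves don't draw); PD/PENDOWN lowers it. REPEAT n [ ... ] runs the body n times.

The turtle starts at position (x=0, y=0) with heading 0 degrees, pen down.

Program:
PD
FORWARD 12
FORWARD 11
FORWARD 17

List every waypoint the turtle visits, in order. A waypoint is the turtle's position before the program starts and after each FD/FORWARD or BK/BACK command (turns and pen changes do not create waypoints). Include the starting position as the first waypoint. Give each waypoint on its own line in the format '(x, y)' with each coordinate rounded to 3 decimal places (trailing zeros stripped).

Executing turtle program step by step:
Start: pos=(0,0), heading=0, pen down
PD: pen down
FD 12: (0,0) -> (12,0) [heading=0, draw]
FD 11: (12,0) -> (23,0) [heading=0, draw]
FD 17: (23,0) -> (40,0) [heading=0, draw]
Final: pos=(40,0), heading=0, 3 segment(s) drawn
Waypoints (4 total):
(0, 0)
(12, 0)
(23, 0)
(40, 0)

Answer: (0, 0)
(12, 0)
(23, 0)
(40, 0)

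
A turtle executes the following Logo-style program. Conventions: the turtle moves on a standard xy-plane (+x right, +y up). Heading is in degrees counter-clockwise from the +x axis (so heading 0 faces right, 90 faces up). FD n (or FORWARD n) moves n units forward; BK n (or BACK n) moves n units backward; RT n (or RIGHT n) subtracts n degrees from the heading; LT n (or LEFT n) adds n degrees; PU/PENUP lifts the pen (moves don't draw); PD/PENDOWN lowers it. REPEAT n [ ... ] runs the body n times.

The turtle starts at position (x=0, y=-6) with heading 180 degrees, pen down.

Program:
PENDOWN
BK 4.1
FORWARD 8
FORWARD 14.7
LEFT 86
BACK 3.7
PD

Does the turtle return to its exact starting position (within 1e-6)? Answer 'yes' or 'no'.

Executing turtle program step by step:
Start: pos=(0,-6), heading=180, pen down
PD: pen down
BK 4.1: (0,-6) -> (4.1,-6) [heading=180, draw]
FD 8: (4.1,-6) -> (-3.9,-6) [heading=180, draw]
FD 14.7: (-3.9,-6) -> (-18.6,-6) [heading=180, draw]
LT 86: heading 180 -> 266
BK 3.7: (-18.6,-6) -> (-18.342,-2.309) [heading=266, draw]
PD: pen down
Final: pos=(-18.342,-2.309), heading=266, 4 segment(s) drawn

Start position: (0, -6)
Final position: (-18.342, -2.309)
Distance = 18.71; >= 1e-6 -> NOT closed

Answer: no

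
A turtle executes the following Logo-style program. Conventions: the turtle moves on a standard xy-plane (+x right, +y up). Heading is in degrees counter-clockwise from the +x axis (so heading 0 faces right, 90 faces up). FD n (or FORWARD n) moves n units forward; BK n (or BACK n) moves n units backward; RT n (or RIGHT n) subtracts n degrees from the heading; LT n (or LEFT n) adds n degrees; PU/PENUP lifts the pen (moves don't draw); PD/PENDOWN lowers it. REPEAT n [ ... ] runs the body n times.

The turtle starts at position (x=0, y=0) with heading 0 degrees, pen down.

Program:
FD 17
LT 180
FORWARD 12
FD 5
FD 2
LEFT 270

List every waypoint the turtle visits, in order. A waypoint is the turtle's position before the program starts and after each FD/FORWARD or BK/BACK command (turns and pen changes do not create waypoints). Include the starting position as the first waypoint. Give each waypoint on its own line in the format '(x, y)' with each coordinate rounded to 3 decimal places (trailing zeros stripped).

Executing turtle program step by step:
Start: pos=(0,0), heading=0, pen down
FD 17: (0,0) -> (17,0) [heading=0, draw]
LT 180: heading 0 -> 180
FD 12: (17,0) -> (5,0) [heading=180, draw]
FD 5: (5,0) -> (0,0) [heading=180, draw]
FD 2: (0,0) -> (-2,0) [heading=180, draw]
LT 270: heading 180 -> 90
Final: pos=(-2,0), heading=90, 4 segment(s) drawn
Waypoints (5 total):
(0, 0)
(17, 0)
(5, 0)
(0, 0)
(-2, 0)

Answer: (0, 0)
(17, 0)
(5, 0)
(0, 0)
(-2, 0)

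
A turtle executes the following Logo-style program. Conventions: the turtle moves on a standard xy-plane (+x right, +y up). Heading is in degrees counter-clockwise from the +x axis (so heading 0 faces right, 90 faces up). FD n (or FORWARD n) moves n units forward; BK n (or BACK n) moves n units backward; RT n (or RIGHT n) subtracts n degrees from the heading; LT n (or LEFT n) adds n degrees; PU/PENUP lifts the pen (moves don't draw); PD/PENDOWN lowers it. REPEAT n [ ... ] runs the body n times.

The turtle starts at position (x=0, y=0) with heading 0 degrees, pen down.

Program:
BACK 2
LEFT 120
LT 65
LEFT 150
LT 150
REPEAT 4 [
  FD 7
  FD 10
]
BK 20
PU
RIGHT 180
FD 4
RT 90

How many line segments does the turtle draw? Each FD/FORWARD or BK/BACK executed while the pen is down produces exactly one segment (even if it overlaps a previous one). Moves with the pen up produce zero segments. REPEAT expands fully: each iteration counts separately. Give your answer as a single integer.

Answer: 10

Derivation:
Executing turtle program step by step:
Start: pos=(0,0), heading=0, pen down
BK 2: (0,0) -> (-2,0) [heading=0, draw]
LT 120: heading 0 -> 120
LT 65: heading 120 -> 185
LT 150: heading 185 -> 335
LT 150: heading 335 -> 125
REPEAT 4 [
  -- iteration 1/4 --
  FD 7: (-2,0) -> (-6.015,5.734) [heading=125, draw]
  FD 10: (-6.015,5.734) -> (-11.751,13.926) [heading=125, draw]
  -- iteration 2/4 --
  FD 7: (-11.751,13.926) -> (-15.766,19.66) [heading=125, draw]
  FD 10: (-15.766,19.66) -> (-21.502,27.851) [heading=125, draw]
  -- iteration 3/4 --
  FD 7: (-21.502,27.851) -> (-25.517,33.585) [heading=125, draw]
  FD 10: (-25.517,33.585) -> (-31.252,41.777) [heading=125, draw]
  -- iteration 4/4 --
  FD 7: (-31.252,41.777) -> (-35.267,47.511) [heading=125, draw]
  FD 10: (-35.267,47.511) -> (-41.003,55.702) [heading=125, draw]
]
BK 20: (-41.003,55.702) -> (-29.532,39.319) [heading=125, draw]
PU: pen up
RT 180: heading 125 -> 305
FD 4: (-29.532,39.319) -> (-27.237,36.043) [heading=305, move]
RT 90: heading 305 -> 215
Final: pos=(-27.237,36.043), heading=215, 10 segment(s) drawn
Segments drawn: 10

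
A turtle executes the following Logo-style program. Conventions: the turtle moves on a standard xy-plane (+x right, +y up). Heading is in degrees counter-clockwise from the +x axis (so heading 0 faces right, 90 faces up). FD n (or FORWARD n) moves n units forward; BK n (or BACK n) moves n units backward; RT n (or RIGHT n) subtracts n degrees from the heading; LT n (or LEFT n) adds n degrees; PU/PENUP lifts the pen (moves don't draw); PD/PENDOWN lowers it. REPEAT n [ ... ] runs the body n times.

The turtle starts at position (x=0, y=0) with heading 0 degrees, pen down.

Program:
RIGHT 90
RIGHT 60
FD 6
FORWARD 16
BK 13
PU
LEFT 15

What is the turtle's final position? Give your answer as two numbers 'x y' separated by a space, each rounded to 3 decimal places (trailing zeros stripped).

Executing turtle program step by step:
Start: pos=(0,0), heading=0, pen down
RT 90: heading 0 -> 270
RT 60: heading 270 -> 210
FD 6: (0,0) -> (-5.196,-3) [heading=210, draw]
FD 16: (-5.196,-3) -> (-19.053,-11) [heading=210, draw]
BK 13: (-19.053,-11) -> (-7.794,-4.5) [heading=210, draw]
PU: pen up
LT 15: heading 210 -> 225
Final: pos=(-7.794,-4.5), heading=225, 3 segment(s) drawn

Answer: -7.794 -4.5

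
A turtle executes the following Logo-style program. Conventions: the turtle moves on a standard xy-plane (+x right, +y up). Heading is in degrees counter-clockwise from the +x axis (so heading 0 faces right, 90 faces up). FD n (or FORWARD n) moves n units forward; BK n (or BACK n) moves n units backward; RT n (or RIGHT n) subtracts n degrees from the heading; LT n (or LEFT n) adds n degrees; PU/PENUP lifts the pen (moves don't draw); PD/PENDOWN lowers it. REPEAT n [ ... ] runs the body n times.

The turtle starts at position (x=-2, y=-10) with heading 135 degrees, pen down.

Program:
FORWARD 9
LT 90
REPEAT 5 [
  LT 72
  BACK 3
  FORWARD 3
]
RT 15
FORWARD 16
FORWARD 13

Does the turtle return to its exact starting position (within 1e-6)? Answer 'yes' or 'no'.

Executing turtle program step by step:
Start: pos=(-2,-10), heading=135, pen down
FD 9: (-2,-10) -> (-8.364,-3.636) [heading=135, draw]
LT 90: heading 135 -> 225
REPEAT 5 [
  -- iteration 1/5 --
  LT 72: heading 225 -> 297
  BK 3: (-8.364,-3.636) -> (-9.726,-0.963) [heading=297, draw]
  FD 3: (-9.726,-0.963) -> (-8.364,-3.636) [heading=297, draw]
  -- iteration 2/5 --
  LT 72: heading 297 -> 9
  BK 3: (-8.364,-3.636) -> (-11.327,-4.105) [heading=9, draw]
  FD 3: (-11.327,-4.105) -> (-8.364,-3.636) [heading=9, draw]
  -- iteration 3/5 --
  LT 72: heading 9 -> 81
  BK 3: (-8.364,-3.636) -> (-8.833,-6.599) [heading=81, draw]
  FD 3: (-8.833,-6.599) -> (-8.364,-3.636) [heading=81, draw]
  -- iteration 4/5 --
  LT 72: heading 81 -> 153
  BK 3: (-8.364,-3.636) -> (-5.691,-4.998) [heading=153, draw]
  FD 3: (-5.691,-4.998) -> (-8.364,-3.636) [heading=153, draw]
  -- iteration 5/5 --
  LT 72: heading 153 -> 225
  BK 3: (-8.364,-3.636) -> (-6.243,-1.515) [heading=225, draw]
  FD 3: (-6.243,-1.515) -> (-8.364,-3.636) [heading=225, draw]
]
RT 15: heading 225 -> 210
FD 16: (-8.364,-3.636) -> (-22.22,-11.636) [heading=210, draw]
FD 13: (-22.22,-11.636) -> (-33.479,-18.136) [heading=210, draw]
Final: pos=(-33.479,-18.136), heading=210, 13 segment(s) drawn

Start position: (-2, -10)
Final position: (-33.479, -18.136)
Distance = 32.513; >= 1e-6 -> NOT closed

Answer: no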